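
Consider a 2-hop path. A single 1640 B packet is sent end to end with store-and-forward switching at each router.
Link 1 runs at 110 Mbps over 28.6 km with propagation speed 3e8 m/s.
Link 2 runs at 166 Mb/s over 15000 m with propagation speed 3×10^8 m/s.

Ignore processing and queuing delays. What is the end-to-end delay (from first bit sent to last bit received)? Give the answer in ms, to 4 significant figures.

0.3436 ms

L = 1640 × 8 = 13120 bits.
Transmission delays (L/R per hop): 0.119273, 0.0790361 ms; sum = 0.198309 ms.
Propagation delays (d/s per hop): 0.0953333, 0.05 ms; sum = 0.145333 ms.
End-to-end = 0.3436 ms.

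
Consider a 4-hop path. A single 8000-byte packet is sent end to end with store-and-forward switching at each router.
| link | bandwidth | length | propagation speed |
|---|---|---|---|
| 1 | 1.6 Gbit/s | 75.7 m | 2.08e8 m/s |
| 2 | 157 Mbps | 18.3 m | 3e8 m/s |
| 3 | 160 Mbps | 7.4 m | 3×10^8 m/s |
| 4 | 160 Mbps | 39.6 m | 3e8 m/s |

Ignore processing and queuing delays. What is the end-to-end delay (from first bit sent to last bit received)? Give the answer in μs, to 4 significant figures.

1248 μs

L = 8000 × 8 = 64000 bits.
Transmission delays (L/R per hop): 40, 407.643, 400, 400 μs; sum = 1247.64 μs.
Propagation delays (d/s per hop): 0.363942, 0.061, 0.0246667, 0.132 μs; sum = 0.581609 μs.
End-to-end = 1248 μs.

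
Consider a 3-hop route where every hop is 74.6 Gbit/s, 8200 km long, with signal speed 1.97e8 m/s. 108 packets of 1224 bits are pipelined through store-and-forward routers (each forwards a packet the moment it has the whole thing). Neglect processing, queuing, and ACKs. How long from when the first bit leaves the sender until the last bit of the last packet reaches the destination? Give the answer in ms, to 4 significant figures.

Per-hop transmission t_tx = L/R = 1224/74600000000 = 1.64075e-05 ms.
Per-hop propagation t_prop = 8200000/197000000 = 41.6244 ms.
Pipeline fill: first packet needs 3·t_tx to clear all hops; remaining 107 packets each add one t_tx.
Total = (3+108-1)·t_tx + 3·t_prop = 110·1.64075e-05 + 3·41.6244 = 124.9 ms.

124.9 ms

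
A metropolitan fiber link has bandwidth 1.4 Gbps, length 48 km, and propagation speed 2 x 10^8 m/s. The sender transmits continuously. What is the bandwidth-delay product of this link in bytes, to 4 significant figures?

Propagation delay = 48000 / 200000000 = 0.00024 s.
BDP = R × t_prop = 1400000000 × 0.00024 = 336000 bits.
In bytes: 336000/8 = 42000 bytes.

42000 bytes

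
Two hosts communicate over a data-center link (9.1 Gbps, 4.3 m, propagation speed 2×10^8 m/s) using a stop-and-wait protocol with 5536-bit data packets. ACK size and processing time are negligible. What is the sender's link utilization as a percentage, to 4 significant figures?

t_tx = L/R = 5536/9100000000 = 6.08352e-07 s.
t_prop = 4.3/200000000 = 2.15e-08 s; RTT = 4.3e-08 s.
Cycle = t_tx + RTT = 6.51352e-07 s.
Utilization = t_tx / cycle = 6.08352e-07/6.51352e-07 = 93.40 %.

93.40 %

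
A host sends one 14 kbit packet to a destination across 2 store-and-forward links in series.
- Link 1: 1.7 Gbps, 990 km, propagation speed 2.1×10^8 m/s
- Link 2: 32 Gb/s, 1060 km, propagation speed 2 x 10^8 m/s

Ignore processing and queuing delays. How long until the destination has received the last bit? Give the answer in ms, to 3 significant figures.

10.0 ms

L = 14000 bits.
Transmission delays (L/R per hop): 0.00823529, 0.0004375 ms; sum = 0.00867279 ms.
Propagation delays (d/s per hop): 4.71429, 5.3 ms; sum = 10.0143 ms.
End-to-end = 10.0 ms.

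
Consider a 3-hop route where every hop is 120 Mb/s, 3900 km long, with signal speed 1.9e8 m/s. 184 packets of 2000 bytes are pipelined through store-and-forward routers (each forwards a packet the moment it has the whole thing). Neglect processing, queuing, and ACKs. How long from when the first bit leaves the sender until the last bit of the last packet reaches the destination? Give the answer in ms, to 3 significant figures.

Per-hop transmission t_tx = L/R = 16000/120000000 = 0.133333 ms.
Per-hop propagation t_prop = 3900000/190000000 = 20.5263 ms.
Pipeline fill: first packet needs 3·t_tx to clear all hops; remaining 183 packets each add one t_tx.
Total = (3+184-1)·t_tx + 3·t_prop = 186·0.133333 + 3·20.5263 = 86.4 ms.

86.4 ms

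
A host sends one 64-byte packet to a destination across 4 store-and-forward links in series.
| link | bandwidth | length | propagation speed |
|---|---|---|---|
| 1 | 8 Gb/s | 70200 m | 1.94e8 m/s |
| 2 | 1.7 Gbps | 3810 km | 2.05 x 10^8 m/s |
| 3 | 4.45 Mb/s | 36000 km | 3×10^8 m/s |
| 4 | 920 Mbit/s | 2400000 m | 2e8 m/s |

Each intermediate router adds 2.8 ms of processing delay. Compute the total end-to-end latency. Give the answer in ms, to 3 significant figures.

L = 64 × 8 = 512 bits.
Transmission delays (L/R per hop): 6.4e-05, 0.000301176, 0.115056, 0.000556522 ms; sum = 0.115978 ms.
Propagation delays (d/s per hop): 0.361856, 18.5854, 120, 12 ms; sum = 150.947 ms.
Processing at 3 router(s): 3 × 2.8 ms = 8.4 ms.
End-to-end = 159 ms.

159 ms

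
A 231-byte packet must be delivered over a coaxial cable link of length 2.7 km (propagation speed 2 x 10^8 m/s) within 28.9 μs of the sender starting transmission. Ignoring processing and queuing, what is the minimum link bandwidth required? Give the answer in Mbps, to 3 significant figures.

120 Mbps

L = 1848 bits.
Propagation delay = 2700 / 200000000 = 13.5 μs.
Transmission budget = 28.9 − 13.5 = 15.4 μs.
R ≥ L / t_tx = 1848 bits / 1.54e-05 s = 120 Mbps.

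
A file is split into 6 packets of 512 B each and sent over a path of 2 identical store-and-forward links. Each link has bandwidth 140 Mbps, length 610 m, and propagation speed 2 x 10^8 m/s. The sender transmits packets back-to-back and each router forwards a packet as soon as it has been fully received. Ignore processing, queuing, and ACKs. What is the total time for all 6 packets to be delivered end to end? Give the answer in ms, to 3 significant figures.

Per-hop transmission t_tx = L/R = 4096/140000000 = 0.0292571 ms.
Per-hop propagation t_prop = 610/200000000 = 0.00305 ms.
Pipeline fill: first packet needs 2·t_tx to clear all hops; remaining 5 packets each add one t_tx.
Total = (2+6-1)·t_tx + 2·t_prop = 7·0.0292571 + 2·0.00305 = 0.211 ms.

0.211 ms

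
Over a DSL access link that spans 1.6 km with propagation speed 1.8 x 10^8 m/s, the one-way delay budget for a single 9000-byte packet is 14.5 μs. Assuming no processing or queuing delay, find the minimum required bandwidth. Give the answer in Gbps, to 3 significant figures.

L = 72000 bits.
Propagation delay = 1600 / 180000000 = 8.88889 μs.
Transmission budget = 14.5 − 8.88889 = 5.61111 μs.
R ≥ L / t_tx = 72000 bits / 5.61111e-06 s = 12.8 Gbps.

12.8 Gbps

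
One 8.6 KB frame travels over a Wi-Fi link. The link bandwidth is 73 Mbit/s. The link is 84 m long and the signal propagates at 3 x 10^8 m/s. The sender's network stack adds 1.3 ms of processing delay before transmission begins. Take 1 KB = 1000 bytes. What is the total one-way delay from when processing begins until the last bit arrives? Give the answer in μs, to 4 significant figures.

2243 μs

L = 68800 bits.
Transmission delay = L/R = 68800 / 73000000 = 942.466 μs.
Propagation delay = d/s = 84 m / 300000000 m/s = 0.28 μs.
Plus processing delay 1.3 ms = 1300 μs.
Total = 2243 μs.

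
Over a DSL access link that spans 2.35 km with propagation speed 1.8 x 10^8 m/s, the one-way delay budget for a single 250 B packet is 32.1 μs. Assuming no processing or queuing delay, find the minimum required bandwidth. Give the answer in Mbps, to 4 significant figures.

L = 2000 bits.
Propagation delay = 2350 / 180000000 = 13.0556 μs.
Transmission budget = 32.1 − 13.0556 = 19.0444 μs.
R ≥ L / t_tx = 2000 bits / 1.90444e-05 s = 105.0 Mbps.

105.0 Mbps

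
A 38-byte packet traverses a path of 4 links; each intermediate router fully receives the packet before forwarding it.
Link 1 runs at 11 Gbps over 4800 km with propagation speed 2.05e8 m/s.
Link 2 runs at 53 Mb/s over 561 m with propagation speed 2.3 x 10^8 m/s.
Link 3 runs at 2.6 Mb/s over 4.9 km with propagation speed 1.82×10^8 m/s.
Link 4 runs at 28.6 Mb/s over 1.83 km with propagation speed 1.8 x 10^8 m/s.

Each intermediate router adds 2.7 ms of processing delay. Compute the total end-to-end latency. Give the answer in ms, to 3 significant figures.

L = 38 × 8 = 304 bits.
Transmission delays (L/R per hop): 2.76364e-05, 0.00573585, 0.116923, 0.0106294 ms; sum = 0.133316 ms.
Propagation delays (d/s per hop): 23.4146, 0.00243913, 0.0269231, 0.0101667 ms; sum = 23.4542 ms.
Processing at 3 router(s): 3 × 2.7 ms = 8.1 ms.
End-to-end = 31.7 ms.

31.7 ms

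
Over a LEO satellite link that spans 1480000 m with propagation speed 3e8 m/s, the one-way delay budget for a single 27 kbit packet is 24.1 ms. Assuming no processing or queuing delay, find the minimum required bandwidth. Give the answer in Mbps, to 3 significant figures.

1.41 Mbps

Propagation delay = 1480000 / 300000000 = 4.93333 ms.
Transmission budget = 24.1 − 4.93333 = 19.1667 ms.
R ≥ L / t_tx = 27000 bits / 0.0191667 s = 1.41 Mbps.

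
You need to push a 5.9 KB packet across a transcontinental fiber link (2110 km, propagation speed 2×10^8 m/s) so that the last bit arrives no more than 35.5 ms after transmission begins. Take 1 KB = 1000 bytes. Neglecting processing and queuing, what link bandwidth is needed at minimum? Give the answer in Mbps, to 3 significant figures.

L = 47200 bits.
Propagation delay = 2110000 / 200000000 = 10.55 ms.
Transmission budget = 35.5 − 10.55 = 24.95 ms.
R ≥ L / t_tx = 47200 bits / 0.02495 s = 1.89 Mbps.

1.89 Mbps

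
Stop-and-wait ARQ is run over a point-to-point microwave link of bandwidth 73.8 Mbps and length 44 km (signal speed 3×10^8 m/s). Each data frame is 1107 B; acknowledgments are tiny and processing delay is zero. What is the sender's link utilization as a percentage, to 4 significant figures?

t_tx = L/R = 8856/73800000 = 0.00012 s.
t_prop = 44000/300000000 = 0.000146667 s; RTT = 0.000293333 s.
Cycle = t_tx + RTT = 0.000413333 s.
Utilization = t_tx / cycle = 0.00012/0.000413333 = 29.03 %.

29.03 %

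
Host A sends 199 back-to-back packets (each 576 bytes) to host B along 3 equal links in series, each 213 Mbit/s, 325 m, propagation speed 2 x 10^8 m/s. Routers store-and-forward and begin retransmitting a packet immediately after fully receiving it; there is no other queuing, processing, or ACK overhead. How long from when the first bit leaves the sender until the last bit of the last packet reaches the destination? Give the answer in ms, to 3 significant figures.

4.35 ms

Per-hop transmission t_tx = L/R = 4608/213000000 = 0.0216338 ms.
Per-hop propagation t_prop = 325/200000000 = 0.001625 ms.
Pipeline fill: first packet needs 3·t_tx to clear all hops; remaining 198 packets each add one t_tx.
Total = (3+199-1)·t_tx + 3·t_prop = 201·0.0216338 + 3·0.001625 = 4.35 ms.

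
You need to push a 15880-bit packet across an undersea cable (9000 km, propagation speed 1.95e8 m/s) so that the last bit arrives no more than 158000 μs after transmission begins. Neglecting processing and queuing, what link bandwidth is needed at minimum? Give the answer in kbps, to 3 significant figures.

Propagation delay = 9000000 / 195000000 = 46153.8 μs.
Transmission budget = 158000 − 46153.8 = 111846 μs.
R ≥ L / t_tx = 15880 bits / 0.111846 s = 142 kbps.

142 kbps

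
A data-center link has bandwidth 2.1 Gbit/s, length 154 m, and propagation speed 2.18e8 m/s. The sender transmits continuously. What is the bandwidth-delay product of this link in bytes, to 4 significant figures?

Propagation delay = 154 / 2.18e+08 = 7.06422e-07 s.
BDP = R × t_prop = 2100000000 × 7.06422e-07 = 1483.49 bits.
In bytes: 1483.49/8 = 185.4 bytes.

185.4 bytes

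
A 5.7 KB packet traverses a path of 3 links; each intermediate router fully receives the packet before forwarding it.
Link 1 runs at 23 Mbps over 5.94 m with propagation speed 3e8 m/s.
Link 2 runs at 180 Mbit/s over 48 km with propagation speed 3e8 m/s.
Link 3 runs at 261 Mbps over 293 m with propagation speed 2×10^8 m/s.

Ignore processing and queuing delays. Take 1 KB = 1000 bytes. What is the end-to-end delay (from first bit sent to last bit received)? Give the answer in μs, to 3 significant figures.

L = 45600 bits.
Transmission delays (L/R per hop): 1982.61, 253.333, 174.713 μs; sum = 2410.65 μs.
Propagation delays (d/s per hop): 0.0198, 160, 1.465 μs; sum = 161.485 μs.
End-to-end = 2570 μs.

2570 μs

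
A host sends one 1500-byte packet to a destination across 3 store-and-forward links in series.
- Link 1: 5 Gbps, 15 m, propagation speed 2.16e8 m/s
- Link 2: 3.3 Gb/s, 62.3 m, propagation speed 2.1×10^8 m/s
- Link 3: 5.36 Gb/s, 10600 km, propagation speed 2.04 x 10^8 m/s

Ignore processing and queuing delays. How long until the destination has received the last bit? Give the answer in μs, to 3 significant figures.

52000 μs

L = 1500 × 8 = 12000 bits.
Transmission delays (L/R per hop): 2.4, 3.63636, 2.23881 μs; sum = 8.27517 μs.
Propagation delays (d/s per hop): 0.0694444, 0.296667, 51960.8 μs; sum = 51961.2 μs.
End-to-end = 52000 μs.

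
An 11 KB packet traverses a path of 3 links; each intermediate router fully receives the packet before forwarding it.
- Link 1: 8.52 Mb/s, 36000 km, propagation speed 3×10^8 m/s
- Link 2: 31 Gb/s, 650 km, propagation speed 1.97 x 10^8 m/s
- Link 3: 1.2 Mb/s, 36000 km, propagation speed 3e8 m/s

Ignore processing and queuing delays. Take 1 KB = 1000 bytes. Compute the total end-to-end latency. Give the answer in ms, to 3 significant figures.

L = 88000 bits.
Transmission delays (L/R per hop): 10.3286, 0.00283871, 73.3333 ms; sum = 83.6648 ms.
Propagation delays (d/s per hop): 120, 3.29949, 120 ms; sum = 243.299 ms.
End-to-end = 327 ms.

327 ms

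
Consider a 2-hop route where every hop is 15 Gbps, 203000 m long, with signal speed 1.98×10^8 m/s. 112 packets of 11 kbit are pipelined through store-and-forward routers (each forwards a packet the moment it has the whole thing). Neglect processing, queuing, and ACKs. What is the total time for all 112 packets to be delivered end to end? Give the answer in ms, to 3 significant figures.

Per-hop transmission t_tx = L/R = 11000/15000000000 = 0.000733333 ms.
Per-hop propagation t_prop = 203000/198000000 = 1.02525 ms.
Pipeline fill: first packet needs 2·t_tx to clear all hops; remaining 111 packets each add one t_tx.
Total = (2+112-1)·t_tx + 2·t_prop = 113·0.000733333 + 2·1.02525 = 2.13 ms.

2.13 ms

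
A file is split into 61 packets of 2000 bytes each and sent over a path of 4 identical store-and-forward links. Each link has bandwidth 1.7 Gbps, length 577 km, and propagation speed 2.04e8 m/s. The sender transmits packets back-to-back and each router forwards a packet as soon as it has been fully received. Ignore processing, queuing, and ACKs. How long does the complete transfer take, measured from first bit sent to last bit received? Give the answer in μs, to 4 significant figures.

11920 μs

Per-hop transmission t_tx = L/R = 16000/1700000000 = 9.41176 μs.
Per-hop propagation t_prop = 577000/204000000 = 2828.43 μs.
Pipeline fill: first packet needs 4·t_tx to clear all hops; remaining 60 packets each add one t_tx.
Total = (4+61-1)·t_tx + 4·t_prop = 64·9.41176 + 4·2828.43 = 11920 μs.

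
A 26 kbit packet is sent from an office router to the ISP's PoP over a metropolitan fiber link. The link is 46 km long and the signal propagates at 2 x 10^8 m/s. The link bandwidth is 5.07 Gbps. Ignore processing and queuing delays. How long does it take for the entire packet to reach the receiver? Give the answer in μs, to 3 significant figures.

L = 26000 bits.
Transmission delay = L/R = 26000 / 5070000000 = 5.12821 μs.
Propagation delay = d/s = 46000 m / 200000000 m/s = 230 μs.
Total = 235 μs.

235 μs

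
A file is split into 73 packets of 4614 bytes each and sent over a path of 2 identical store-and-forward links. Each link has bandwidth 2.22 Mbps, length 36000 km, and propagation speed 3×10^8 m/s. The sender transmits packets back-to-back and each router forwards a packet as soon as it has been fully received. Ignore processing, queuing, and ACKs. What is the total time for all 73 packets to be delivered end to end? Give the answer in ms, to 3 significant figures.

1470 ms

Per-hop transmission t_tx = L/R = 36912/2220000 = 16.627 ms.
Per-hop propagation t_prop = 36000000/300000000 = 120 ms.
Pipeline fill: first packet needs 2·t_tx to clear all hops; remaining 72 packets each add one t_tx.
Total = (2+73-1)·t_tx + 2·t_prop = 74·16.627 + 2·120 = 1470 ms.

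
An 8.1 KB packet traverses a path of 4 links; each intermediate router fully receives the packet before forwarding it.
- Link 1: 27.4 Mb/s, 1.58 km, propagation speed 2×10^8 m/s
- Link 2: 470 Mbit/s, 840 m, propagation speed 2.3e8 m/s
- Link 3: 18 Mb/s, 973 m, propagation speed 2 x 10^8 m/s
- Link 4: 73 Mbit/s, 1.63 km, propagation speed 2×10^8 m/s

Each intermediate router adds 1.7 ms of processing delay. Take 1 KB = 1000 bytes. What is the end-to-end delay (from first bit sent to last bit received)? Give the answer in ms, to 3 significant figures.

L = 64800 bits.
Transmission delays (L/R per hop): 2.36496, 0.137872, 3.6, 0.887671 ms; sum = 6.99051 ms.
Propagation delays (d/s per hop): 0.0079, 0.00365217, 0.004865, 0.00815 ms; sum = 0.0245672 ms.
Processing at 3 router(s): 3 × 1.7 ms = 5.1 ms.
End-to-end = 12.1 ms.

12.1 ms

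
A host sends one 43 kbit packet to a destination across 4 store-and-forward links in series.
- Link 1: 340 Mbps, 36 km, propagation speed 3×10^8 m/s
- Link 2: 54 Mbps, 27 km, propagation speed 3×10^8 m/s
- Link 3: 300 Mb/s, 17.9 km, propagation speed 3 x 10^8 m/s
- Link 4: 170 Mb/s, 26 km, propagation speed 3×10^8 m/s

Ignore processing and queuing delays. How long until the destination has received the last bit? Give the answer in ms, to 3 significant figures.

1.68 ms

L = 43000 bits.
Transmission delays (L/R per hop): 0.126471, 0.796296, 0.143333, 0.252941 ms; sum = 1.31904 ms.
Propagation delays (d/s per hop): 0.12, 0.09, 0.0596667, 0.0866667 ms; sum = 0.356333 ms.
End-to-end = 1.68 ms.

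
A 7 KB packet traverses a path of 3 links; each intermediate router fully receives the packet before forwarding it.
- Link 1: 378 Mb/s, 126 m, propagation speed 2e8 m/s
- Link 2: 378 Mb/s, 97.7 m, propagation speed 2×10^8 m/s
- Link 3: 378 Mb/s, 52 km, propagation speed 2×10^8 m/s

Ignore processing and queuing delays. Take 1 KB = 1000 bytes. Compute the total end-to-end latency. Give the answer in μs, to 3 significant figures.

L = 56000 bits.
Transmission delay per hop = L/R = 56000/378000000 = 148.148 μs; 3 hops → 444.444 μs.
Propagation delays (d/s per hop): 0.63, 0.4885, 260 μs; sum = 261.119 μs.
End-to-end = 706 μs.

706 μs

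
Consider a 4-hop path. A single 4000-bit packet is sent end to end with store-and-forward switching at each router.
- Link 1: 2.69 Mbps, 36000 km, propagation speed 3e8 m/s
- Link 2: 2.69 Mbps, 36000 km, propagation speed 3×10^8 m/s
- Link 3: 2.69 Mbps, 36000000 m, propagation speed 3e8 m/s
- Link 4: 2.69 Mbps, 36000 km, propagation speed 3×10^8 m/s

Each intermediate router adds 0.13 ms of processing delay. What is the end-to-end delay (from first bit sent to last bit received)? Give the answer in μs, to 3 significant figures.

Transmission delay per hop = L/R = 4000/2690000 = 1486.99 μs; 4 hops → 5947.96 μs.
Propagation delays (d/s per hop): 120000, 120000, 120000, 120000 μs; sum = 480000 μs.
Processing at 3 router(s): 3 × 0.13 ms = 390 μs.
End-to-end = 486000 μs.

486000 μs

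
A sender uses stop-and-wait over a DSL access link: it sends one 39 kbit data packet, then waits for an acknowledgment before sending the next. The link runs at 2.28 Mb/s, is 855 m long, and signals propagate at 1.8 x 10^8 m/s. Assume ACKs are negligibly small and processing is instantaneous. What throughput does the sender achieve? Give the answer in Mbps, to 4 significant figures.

t_tx = L/R = 39000/2280000 = 0.0171053 s.
t_prop = 855/180000000 = 4.75e-06 s; RTT = 9.5e-06 s.
Cycle = t_tx + RTT = 0.0171148 s.
Throughput = L / cycle = 39000 / 0.0171148 = 2.279 Mbps.

2.279 Mbps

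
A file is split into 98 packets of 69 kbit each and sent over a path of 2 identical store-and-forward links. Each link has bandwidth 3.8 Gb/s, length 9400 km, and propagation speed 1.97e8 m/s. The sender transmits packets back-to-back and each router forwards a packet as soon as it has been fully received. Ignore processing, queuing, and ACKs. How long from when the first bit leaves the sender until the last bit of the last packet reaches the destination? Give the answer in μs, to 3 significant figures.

97200 μs

Per-hop transmission t_tx = L/R = 69000/3800000000 = 18.1579 μs.
Per-hop propagation t_prop = 9400000/197000000 = 47715.7 μs.
Pipeline fill: first packet needs 2·t_tx to clear all hops; remaining 97 packets each add one t_tx.
Total = (2+98-1)·t_tx + 2·t_prop = 99·18.1579 + 2·47715.7 = 97200 μs.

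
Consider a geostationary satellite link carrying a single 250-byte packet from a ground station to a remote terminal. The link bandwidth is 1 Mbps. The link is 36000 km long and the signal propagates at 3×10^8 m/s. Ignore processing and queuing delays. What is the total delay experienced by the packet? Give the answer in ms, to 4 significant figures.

L = 250 × 8 = 2000 bits.
Transmission delay = L/R = 2000 / 1000000 = 2 ms.
Propagation delay = d/s = 36000000 m / 300000000 m/s = 120 ms.
Total = 122.0 ms.

122.0 ms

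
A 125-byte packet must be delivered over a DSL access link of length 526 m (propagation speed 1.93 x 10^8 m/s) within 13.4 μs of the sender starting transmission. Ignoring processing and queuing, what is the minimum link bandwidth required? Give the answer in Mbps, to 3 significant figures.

93.7 Mbps

L = 1000 bits.
Propagation delay = 526 / 193000000 = 2.72539 μs.
Transmission budget = 13.4 − 2.72539 = 10.6746 μs.
R ≥ L / t_tx = 1000 bits / 1.06746e-05 s = 93.7 Mbps.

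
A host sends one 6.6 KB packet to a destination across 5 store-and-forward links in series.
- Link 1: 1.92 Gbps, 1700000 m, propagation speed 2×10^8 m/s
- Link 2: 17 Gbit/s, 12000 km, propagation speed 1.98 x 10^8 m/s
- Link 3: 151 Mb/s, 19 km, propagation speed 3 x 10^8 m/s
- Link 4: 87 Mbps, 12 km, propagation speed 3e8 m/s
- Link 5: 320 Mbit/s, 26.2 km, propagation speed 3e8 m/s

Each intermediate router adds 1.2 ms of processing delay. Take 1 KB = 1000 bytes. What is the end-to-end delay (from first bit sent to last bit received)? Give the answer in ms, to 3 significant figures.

75.2 ms

L = 52800 bits.
Transmission delays (L/R per hop): 0.0275, 0.00310588, 0.349669, 0.606897, 0.165 ms; sum = 1.15217 ms.
Propagation delays (d/s per hop): 8.5, 60.6061, 0.0633333, 0.04, 0.0873333 ms; sum = 69.2967 ms.
Processing at 4 router(s): 4 × 1.2 ms = 4.8 ms.
End-to-end = 75.2 ms.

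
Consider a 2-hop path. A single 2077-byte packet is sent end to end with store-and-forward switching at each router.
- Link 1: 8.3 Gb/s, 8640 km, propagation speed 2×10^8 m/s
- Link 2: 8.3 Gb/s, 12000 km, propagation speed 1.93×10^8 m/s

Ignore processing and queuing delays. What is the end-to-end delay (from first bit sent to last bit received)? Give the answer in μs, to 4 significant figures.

L = 2077 × 8 = 16616 bits.
Transmission delay per hop = L/R = 16616/8.3e+09 = 2.00193 μs; 2 hops → 4.00386 μs.
Propagation delays (d/s per hop): 43200, 62176.2 μs; sum = 105376 μs.
End-to-end = 105400 μs.

105400 μs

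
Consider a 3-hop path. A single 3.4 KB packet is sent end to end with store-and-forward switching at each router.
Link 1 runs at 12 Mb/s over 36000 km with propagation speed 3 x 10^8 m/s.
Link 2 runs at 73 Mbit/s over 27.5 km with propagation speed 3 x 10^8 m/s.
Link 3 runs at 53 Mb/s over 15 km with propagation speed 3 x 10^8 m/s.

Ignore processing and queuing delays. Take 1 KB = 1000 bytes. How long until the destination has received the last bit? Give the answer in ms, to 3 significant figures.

123 ms

L = 27200 bits.
Transmission delays (L/R per hop): 2.26667, 0.372603, 0.513208 ms; sum = 3.15248 ms.
Propagation delays (d/s per hop): 120, 0.0916667, 0.05 ms; sum = 120.142 ms.
End-to-end = 123 ms.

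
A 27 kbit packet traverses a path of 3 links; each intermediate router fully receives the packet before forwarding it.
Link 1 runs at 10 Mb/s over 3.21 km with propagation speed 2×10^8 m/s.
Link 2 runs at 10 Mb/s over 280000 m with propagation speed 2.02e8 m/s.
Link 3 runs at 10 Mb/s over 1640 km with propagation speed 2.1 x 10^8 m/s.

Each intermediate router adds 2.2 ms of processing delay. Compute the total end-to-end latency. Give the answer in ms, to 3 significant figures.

21.7 ms

L = 27000 bits.
Transmission delay per hop = L/R = 27000/10000000 = 2.7 ms; 3 hops → 8.1 ms.
Propagation delays (d/s per hop): 0.01605, 1.38614, 7.80952 ms; sum = 9.21171 ms.
Processing at 2 router(s): 2 × 2.2 ms = 4.4 ms.
End-to-end = 21.7 ms.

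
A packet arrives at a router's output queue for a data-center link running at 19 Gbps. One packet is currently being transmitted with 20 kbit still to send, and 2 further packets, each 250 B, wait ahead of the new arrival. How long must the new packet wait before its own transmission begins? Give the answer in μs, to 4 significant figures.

Each queued packet: L/R = 2000/19000000000 = 0.105263 μs.
2 queued → 0.210526 μs.
Plus remaining 20000 bits of current packet: 1.05263 μs.
Queuing delay = 1.263 μs.

1.263 μs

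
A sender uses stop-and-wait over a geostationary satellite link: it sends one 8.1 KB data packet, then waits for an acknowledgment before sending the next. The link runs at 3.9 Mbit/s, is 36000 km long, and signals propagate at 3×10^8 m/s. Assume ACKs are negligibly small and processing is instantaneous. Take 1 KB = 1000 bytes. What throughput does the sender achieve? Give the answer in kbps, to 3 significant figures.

253 kbps

t_tx = L/R = 64800/3900000 = 0.0166154 s.
t_prop = 36000000/300000000 = 0.12 s; RTT = 0.24 s.
Cycle = t_tx + RTT = 0.256615 s.
Throughput = L / cycle = 64800 / 0.256615 = 253 kbps.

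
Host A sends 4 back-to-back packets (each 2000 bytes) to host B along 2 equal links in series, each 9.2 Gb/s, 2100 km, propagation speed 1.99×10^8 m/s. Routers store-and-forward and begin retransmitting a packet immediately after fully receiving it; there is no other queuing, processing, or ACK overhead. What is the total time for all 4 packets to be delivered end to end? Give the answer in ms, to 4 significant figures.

Per-hop transmission t_tx = L/R = 16000/9200000000 = 0.00173913 ms.
Per-hop propagation t_prop = 2100000/199000000 = 10.5528 ms.
Pipeline fill: first packet needs 2·t_tx to clear all hops; remaining 3 packets each add one t_tx.
Total = (2+4-1)·t_tx + 2·t_prop = 5·0.00173913 + 2·10.5528 = 21.11 ms.

21.11 ms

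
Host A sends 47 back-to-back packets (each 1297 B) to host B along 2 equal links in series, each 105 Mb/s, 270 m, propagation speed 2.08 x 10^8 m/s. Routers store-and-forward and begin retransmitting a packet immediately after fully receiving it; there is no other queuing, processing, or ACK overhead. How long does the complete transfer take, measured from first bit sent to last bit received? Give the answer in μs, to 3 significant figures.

Per-hop transmission t_tx = L/R = 10376/105000000 = 98.819 μs.
Per-hop propagation t_prop = 270/208000000 = 1.29808 μs.
Pipeline fill: first packet needs 2·t_tx to clear all hops; remaining 46 packets each add one t_tx.
Total = (2+47-1)·t_tx + 2·t_prop = 48·98.819 + 2·1.29808 = 4750 μs.

4750 μs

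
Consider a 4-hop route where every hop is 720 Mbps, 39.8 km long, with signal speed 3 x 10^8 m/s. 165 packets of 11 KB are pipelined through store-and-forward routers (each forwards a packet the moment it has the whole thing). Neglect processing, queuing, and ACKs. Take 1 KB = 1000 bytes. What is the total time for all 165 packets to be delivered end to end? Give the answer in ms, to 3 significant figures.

21.1 ms

Per-hop transmission t_tx = L/R = 88000/720000000 = 0.122222 ms.
Per-hop propagation t_prop = 39800/300000000 = 0.132667 ms.
Pipeline fill: first packet needs 4·t_tx to clear all hops; remaining 164 packets each add one t_tx.
Total = (4+165-1)·t_tx + 4·t_prop = 168·0.122222 + 4·0.132667 = 21.1 ms.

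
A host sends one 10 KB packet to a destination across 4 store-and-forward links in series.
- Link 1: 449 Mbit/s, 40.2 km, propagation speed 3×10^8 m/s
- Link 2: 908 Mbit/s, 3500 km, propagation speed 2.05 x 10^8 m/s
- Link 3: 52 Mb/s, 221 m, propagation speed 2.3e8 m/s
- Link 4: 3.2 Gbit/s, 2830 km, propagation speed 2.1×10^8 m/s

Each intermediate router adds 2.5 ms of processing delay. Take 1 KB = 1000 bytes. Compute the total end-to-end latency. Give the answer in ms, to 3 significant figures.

40.0 ms

L = 80000 bits.
Transmission delays (L/R per hop): 0.178174, 0.0881057, 1.53846, 0.025 ms; sum = 1.82974 ms.
Propagation delays (d/s per hop): 0.134, 17.0732, 0.00096087, 13.4762 ms; sum = 30.6843 ms.
Processing at 3 router(s): 3 × 2.5 ms = 7.5 ms.
End-to-end = 40.0 ms.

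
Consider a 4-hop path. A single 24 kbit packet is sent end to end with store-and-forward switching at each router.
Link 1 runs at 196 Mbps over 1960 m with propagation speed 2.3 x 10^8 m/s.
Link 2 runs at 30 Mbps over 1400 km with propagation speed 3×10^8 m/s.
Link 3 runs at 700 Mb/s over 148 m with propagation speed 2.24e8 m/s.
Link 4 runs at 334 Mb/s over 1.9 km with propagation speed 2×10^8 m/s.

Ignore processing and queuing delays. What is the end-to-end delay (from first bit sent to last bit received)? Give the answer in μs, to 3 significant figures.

5710 μs

L = 24000 bits.
Transmission delays (L/R per hop): 122.449, 800, 34.2857, 71.8563 μs; sum = 1028.59 μs.
Propagation delays (d/s per hop): 8.52174, 4666.67, 0.660714, 9.5 μs; sum = 4685.35 μs.
End-to-end = 5710 μs.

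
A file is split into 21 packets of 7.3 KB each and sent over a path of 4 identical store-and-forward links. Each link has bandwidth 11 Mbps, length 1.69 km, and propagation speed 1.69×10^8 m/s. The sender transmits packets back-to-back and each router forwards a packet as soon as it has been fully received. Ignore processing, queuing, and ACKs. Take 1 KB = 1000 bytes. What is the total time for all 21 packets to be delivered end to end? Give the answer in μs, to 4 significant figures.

Per-hop transmission t_tx = L/R = 58400/11000000 = 5309.09 μs.
Per-hop propagation t_prop = 1690/169000000 = 10 μs.
Pipeline fill: first packet needs 4·t_tx to clear all hops; remaining 20 packets each add one t_tx.
Total = (4+21-1)·t_tx + 4·t_prop = 24·5309.09 + 4·10 = 127500 μs.

127500 μs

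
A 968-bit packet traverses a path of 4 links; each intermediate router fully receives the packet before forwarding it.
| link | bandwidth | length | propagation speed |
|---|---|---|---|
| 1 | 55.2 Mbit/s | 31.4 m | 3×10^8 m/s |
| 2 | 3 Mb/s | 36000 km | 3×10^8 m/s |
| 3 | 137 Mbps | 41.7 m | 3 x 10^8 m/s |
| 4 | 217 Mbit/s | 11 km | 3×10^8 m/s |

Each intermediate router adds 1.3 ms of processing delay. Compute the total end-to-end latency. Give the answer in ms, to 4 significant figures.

124.3 ms

Transmission delays (L/R per hop): 0.0175362, 0.322667, 0.00706569, 0.00446083 ms; sum = 0.351729 ms.
Propagation delays (d/s per hop): 0.000104667, 120, 0.000139, 0.0366667 ms; sum = 120.037 ms.
Processing at 3 router(s): 3 × 1.3 ms = 3.9 ms.
End-to-end = 124.3 ms.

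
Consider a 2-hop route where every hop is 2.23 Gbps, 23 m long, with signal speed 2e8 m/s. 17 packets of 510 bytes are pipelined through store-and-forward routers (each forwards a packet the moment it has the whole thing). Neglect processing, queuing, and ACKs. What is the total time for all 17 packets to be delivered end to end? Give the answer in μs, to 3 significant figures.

33.2 μs

Per-hop transmission t_tx = L/R = 4080/2230000000 = 1.8296 μs.
Per-hop propagation t_prop = 23/200000000 = 0.115 μs.
Pipeline fill: first packet needs 2·t_tx to clear all hops; remaining 16 packets each add one t_tx.
Total = (2+17-1)·t_tx + 2·t_prop = 18·1.8296 + 2·0.115 = 33.2 μs.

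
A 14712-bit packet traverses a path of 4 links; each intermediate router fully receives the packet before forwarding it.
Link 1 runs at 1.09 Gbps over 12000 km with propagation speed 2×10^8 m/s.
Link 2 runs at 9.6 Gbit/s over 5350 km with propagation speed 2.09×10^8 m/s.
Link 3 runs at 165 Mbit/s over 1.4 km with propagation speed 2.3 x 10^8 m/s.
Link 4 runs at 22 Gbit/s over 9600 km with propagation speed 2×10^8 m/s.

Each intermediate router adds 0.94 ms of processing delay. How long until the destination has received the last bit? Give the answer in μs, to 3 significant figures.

Transmission delays (L/R per hop): 13.4972, 1.5325, 89.1636, 0.668727 μs; sum = 104.862 μs.
Propagation delays (d/s per hop): 60000, 25598.1, 6.08696, 48000 μs; sum = 133604 μs.
Processing at 3 router(s): 3 × 0.94 ms = 2820 μs.
End-to-end = 137000 μs.

137000 μs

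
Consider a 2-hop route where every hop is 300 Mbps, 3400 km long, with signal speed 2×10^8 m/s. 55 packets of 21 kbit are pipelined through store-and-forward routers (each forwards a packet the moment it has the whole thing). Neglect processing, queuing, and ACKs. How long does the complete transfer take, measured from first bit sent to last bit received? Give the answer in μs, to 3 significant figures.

Per-hop transmission t_tx = L/R = 21000/300000000 = 70 μs.
Per-hop propagation t_prop = 3400000/200000000 = 17000 μs.
Pipeline fill: first packet needs 2·t_tx to clear all hops; remaining 54 packets each add one t_tx.
Total = (2+55-1)·t_tx + 2·t_prop = 56·70 + 2·17000 = 37900 μs.

37900 μs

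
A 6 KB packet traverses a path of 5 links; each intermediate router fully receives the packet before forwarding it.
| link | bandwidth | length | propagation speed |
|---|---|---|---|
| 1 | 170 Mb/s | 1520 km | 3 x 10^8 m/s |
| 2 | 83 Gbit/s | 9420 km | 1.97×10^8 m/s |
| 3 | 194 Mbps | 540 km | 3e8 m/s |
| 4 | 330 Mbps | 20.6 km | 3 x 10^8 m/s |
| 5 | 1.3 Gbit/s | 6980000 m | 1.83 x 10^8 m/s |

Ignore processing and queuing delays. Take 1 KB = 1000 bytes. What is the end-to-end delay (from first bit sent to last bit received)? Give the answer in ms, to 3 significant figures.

93.6 ms

L = 48000 bits.
Transmission delays (L/R per hop): 0.282353, 0.000578313, 0.247423, 0.145455, 0.0369231 ms; sum = 0.712732 ms.
Propagation delays (d/s per hop): 5.06667, 47.8173, 1.8, 0.0686667, 38.1421 ms; sum = 92.8947 ms.
End-to-end = 93.6 ms.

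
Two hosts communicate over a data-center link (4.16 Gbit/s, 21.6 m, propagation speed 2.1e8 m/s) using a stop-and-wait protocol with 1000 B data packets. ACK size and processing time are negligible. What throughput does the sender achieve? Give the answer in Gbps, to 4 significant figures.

3.758 Gbps

t_tx = L/R = 8000/4160000000 = 1.92308e-06 s.
t_prop = 21.6/210000000 = 1.02857e-07 s; RTT = 2.05714e-07 s.
Cycle = t_tx + RTT = 2.12879e-06 s.
Throughput = L / cycle = 8000 / 2.12879e-06 = 3.758 Gbps.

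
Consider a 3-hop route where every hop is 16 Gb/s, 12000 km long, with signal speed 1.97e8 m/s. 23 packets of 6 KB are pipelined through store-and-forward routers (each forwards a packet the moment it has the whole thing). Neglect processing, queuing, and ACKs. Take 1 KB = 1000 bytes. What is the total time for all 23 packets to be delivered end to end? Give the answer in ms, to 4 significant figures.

182.8 ms

Per-hop transmission t_tx = L/R = 48000/16000000000 = 0.003 ms.
Per-hop propagation t_prop = 12000000/197000000 = 60.9137 ms.
Pipeline fill: first packet needs 3·t_tx to clear all hops; remaining 22 packets each add one t_tx.
Total = (3+23-1)·t_tx + 3·t_prop = 25·0.003 + 3·60.9137 = 182.8 ms.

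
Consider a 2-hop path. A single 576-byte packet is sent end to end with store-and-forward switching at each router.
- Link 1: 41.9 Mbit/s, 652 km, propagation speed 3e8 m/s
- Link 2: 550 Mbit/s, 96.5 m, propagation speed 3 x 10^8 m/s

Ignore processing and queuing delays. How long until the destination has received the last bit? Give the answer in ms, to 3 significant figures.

2.29 ms

L = 576 × 8 = 4608 bits.
Transmission delays (L/R per hop): 0.109976, 0.00837818 ms; sum = 0.118354 ms.
Propagation delays (d/s per hop): 2.17333, 0.000321667 ms; sum = 2.17366 ms.
End-to-end = 2.29 ms.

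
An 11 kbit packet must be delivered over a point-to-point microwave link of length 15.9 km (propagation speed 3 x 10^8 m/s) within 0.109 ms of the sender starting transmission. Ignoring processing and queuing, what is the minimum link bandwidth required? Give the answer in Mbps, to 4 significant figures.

Propagation delay = 15900 / 300000000 = 0.053 ms.
Transmission budget = 0.109 − 0.053 = 0.056 ms.
R ≥ L / t_tx = 11000 bits / 5.6e-05 s = 196.4 Mbps.

196.4 Mbps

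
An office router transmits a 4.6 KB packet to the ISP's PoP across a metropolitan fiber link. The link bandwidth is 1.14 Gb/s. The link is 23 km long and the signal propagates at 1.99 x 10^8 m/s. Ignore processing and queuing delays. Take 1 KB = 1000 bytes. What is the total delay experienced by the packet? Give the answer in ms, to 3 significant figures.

0.148 ms

L = 36800 bits.
Transmission delay = L/R = 36800 / 1140000000 = 0.0322807 ms.
Propagation delay = d/s = 23000 m / 199000000 m/s = 0.115578 ms.
Total = 0.148 ms.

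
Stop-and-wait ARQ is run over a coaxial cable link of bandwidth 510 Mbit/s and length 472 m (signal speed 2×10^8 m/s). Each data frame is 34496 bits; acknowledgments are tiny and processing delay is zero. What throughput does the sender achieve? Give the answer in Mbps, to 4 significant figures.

t_tx = L/R = 34496/510000000 = 6.76392e-05 s.
t_prop = 472/200000000 = 2.36e-06 s; RTT = 4.72e-06 s.
Cycle = t_tx + RTT = 7.23592e-05 s.
Throughput = L / cycle = 34496 / 7.23592e-05 = 476.7 Mbps.

476.7 Mbps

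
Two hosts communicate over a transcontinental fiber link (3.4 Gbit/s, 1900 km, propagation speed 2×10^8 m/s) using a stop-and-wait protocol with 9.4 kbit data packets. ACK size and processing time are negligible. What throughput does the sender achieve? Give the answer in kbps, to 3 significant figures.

495 kbps

t_tx = L/R = 9400/3400000000 = 2.76471e-06 s.
t_prop = 1900000/200000000 = 0.0095 s; RTT = 0.019 s.
Cycle = t_tx + RTT = 0.0190028 s.
Throughput = L / cycle = 9400 / 0.0190028 = 495 kbps.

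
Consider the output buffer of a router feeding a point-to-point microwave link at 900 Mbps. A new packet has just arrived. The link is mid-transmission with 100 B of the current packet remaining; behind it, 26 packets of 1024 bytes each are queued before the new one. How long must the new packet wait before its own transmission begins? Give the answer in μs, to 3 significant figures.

238 μs

Each queued packet: L/R = 8192/900000000 = 9.10222 μs.
26 queued → 236.658 μs.
Plus remaining 800 bits of current packet: 0.888889 μs.
Queuing delay = 238 μs.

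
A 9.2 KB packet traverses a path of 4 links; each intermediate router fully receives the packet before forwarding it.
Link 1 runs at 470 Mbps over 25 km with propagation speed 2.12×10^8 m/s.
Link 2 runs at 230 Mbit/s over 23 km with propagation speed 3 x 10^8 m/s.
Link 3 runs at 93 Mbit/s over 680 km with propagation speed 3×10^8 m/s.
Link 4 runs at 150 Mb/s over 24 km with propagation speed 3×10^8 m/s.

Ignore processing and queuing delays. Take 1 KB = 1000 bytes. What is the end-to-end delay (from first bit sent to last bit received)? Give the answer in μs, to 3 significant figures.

L = 73600 bits.
Transmission delays (L/R per hop): 156.596, 320, 791.398, 490.667 μs; sum = 1758.66 μs.
Propagation delays (d/s per hop): 117.925, 76.6667, 2266.67, 80 μs; sum = 2541.26 μs.
End-to-end = 4300 μs.

4300 μs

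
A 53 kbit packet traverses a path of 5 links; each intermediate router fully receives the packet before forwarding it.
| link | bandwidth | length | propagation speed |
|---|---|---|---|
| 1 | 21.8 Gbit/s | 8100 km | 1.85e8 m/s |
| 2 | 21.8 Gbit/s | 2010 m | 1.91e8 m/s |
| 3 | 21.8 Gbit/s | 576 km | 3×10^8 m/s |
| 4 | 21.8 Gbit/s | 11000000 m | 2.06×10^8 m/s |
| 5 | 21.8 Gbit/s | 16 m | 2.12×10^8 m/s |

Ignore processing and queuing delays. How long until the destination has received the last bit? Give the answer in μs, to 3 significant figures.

L = 53000 bits.
Transmission delay per hop = L/R = 53000/21800000000 = 2.43119 μs; 5 hops → 12.156 μs.
Propagation delays (d/s per hop): 43783.8, 10.5236, 1920, 53398.1, 0.0754717 μs; sum = 99112.4 μs.
End-to-end = 99100 μs.

99100 μs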